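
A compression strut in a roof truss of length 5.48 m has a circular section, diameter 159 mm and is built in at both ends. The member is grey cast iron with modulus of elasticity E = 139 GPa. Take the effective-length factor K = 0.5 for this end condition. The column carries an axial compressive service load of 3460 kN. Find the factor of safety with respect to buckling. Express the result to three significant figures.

n ≈ 1.66

I = πd⁴/64 = π×159⁴/64 = 3.137×10^7 mm⁴
I = 3.137×10^7 mm⁴ = 3.137×10^-5 m⁴
Effective length L_e = K·L = 0.5 × 5.48 = 2.740 m
P_cr = π²EI / L_e² = π² × 139×10⁹ × 3.137×10^-5 / 2.740² = 5.733×10^6 N
Factor of safety n = P_cr / P = 5732.9 / 3460 = 1.66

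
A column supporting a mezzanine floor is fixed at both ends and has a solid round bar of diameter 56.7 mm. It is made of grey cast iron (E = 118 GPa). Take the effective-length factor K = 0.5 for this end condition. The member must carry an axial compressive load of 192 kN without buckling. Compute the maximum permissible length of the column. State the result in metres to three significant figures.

L_max ≈ 3.51 m

I = πd⁴/64 = π×56.7⁴/64 = 5.073×10^5 mm⁴
I = 5.073×10^-7 m⁴
At the buckling limit P_cr = P = 1.920×10^5 N
From P_cr = π²EI/(K·L)²:  L = (1/K)·√(π²EI/P_cr) = (1/0.5)·√(π²×1.18×10^11×5.073×10^-7/1.920×10^5)
L = 3.51 m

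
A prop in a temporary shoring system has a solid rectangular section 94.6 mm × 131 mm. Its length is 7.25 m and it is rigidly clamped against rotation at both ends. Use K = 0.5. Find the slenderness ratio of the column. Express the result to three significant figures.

For a rectangle r_min = b/√12 = 94.6/√12 = 27.31 mm
L_e = K·L = 0.5 × 7.25 m = 3.625 m = 3625.0 mm
λ = L_e / r_min = 3625.0 / 27.31 = 133

λ ≈ 133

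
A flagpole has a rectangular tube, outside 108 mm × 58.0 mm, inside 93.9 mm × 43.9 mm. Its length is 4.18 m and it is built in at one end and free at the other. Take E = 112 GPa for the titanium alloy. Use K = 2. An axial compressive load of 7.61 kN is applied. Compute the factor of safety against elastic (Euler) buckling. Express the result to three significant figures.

n ≈ 2.27

Weak-axis I_min = (h_o·b_o³ − h_i·b_i³)/12 with b_o = 58.0, b_i = 43.90 mm (shorter outer/inner sides).
I_min = (108×58.0³ − 93.90×43.90³)/12 = 1.094×10^6 mm⁴
I = 1.094×10^6 mm⁴ = 1.094×10^-6 m⁴
Effective length L_e = K·L = 2 × 4.18 = 8.360 m
P_cr = π²EI / L_e² = π² × 112×10⁹ × 1.094×10^-6 / 8.360² = 1.730×10^4 N
Factor of safety n = P_cr / P = 17.303 / 7.61 = 2.27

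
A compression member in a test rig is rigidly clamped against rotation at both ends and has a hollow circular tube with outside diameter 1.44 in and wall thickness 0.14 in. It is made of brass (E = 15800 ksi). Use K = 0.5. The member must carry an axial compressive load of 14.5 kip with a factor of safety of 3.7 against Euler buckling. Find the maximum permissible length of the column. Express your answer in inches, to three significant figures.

Inner diameter d_i = 1.44 − 2×0.14 = 1.160 in
I = π(d_o⁴ − d_i⁴)/64 = π(1.44⁴ − 1.160⁴)/64 = 0.1222 in⁴
Required critical load P_cr = n·P = 3.7 × 14.5 = 53.65 kip = 5.365×10^4 lb
From P_cr = π²EI/(K·L)²:  L = (1/K)·√(π²EI/P_cr) = (1/0.5)·√(π²×1.58×10^7×0.1222/5.365×10^4)
L = 37.7 in

L_max ≈ 37.7 in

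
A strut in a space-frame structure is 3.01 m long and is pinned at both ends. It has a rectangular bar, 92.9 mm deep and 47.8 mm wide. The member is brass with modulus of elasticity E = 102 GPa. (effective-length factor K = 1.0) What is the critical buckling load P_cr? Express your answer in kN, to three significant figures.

Buckling occurs about the weak axis: I_min = h·b³/12 with b = 47.8 mm (the shorter side).
I_min = 92.9×47.8³/12 = 8.455×10^5 mm⁴
I = 8.455×10^5 mm⁴ = 8.455×10^-7 m⁴
Effective length L_e = K·L = 1 × 3.01 = 3.010 m
P_cr = π²EI / L_e² = π² × 102×10⁹ × 8.455×10^-7 / 3.010² = 9.395×10^4 N

P_cr ≈ 93.9 kN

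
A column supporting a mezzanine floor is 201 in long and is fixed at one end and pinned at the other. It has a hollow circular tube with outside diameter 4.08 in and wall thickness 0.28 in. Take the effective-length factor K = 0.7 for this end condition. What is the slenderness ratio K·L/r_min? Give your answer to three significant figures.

Inner diameter d_i = 4.08 − 2×0.28 = 3.520 in
I = π(d_o⁴ − d_i⁴)/64 = π(4.08⁴ − 3.520⁴)/64 = 6.066 in⁴
A = 3.343 in²;  r_min = √(I/A) = √(6.066/3.343) = 1.347 in
L_e = K·L = 0.7 × 201 = 140.7 in
λ = L_e / r_min = 140.70 / 1.347 = 104

λ ≈ 104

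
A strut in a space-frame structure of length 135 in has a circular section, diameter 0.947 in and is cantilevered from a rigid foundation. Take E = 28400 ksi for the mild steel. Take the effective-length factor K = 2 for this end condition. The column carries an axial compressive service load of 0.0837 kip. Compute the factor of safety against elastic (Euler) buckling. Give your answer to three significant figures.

n ≈ 1.81

I = πd⁴/64 = π×0.947⁴/64 = 3.948×10^-2 in⁴
Effective length L_e = K·L = 2 × 135 = 270.0 in
P_cr = π²EI / L_e² = π² × 28400×10³ × 3.948×10^-2 / 270.0² = 151.8 lb
Factor of safety n = P_cr / P = 0.15180 / 0.0837 = 1.81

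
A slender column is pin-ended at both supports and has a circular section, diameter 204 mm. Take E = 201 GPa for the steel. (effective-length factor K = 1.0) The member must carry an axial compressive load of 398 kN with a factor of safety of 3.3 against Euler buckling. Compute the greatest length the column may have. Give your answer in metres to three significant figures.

I = πd⁴/64 = π×204⁴/64 = 8.501×10^7 mm⁴
I = 8.501×10^-5 m⁴
Required critical load P_cr = n·P = 3.3 × 398 = 1313 kN = 1.313×10^6 N
From P_cr = π²EI/(K·L)²:  L = (1/K)·√(π²EI/P_cr) = (1/1)·√(π²×2.01×10^11×8.501×10^-5/1.313×10^6)
L = 11.3 m

L_max ≈ 11.3 m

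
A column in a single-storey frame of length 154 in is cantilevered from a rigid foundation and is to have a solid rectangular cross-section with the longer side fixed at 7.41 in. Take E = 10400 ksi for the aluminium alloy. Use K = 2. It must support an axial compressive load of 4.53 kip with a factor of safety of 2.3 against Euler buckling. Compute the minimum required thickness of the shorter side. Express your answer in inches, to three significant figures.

b ≈ 2.50 in

Required P_cr = n·P = 2.3 × 4.53 = 10.42 kip
L_e = K·L = 2 × 154 = 308.0 in
Required I = P_cr·L_e²/(π²E) = 1.042×10^4 × 308.0² / (π² × 1.04×10^7) = 9.629 in⁴
Rectangle, weak axis: I_min = h·b³/12 with h = 7.41 in fixed  ⇒  b = (12I/h)^(1/3) = 2.50 in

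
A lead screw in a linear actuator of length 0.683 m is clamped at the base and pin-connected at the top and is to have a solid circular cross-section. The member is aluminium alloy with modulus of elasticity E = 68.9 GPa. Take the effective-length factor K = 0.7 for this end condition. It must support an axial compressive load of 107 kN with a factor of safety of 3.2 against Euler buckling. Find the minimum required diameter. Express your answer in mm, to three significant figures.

d ≈ 39.1 mm

Required P_cr = n·P = 3.2 × 107 = 342.4 kN
L_e = K·L = 0.7 × 0.683 = 0.4781 m
Required I = P_cr·L_e²/(π²E) = 3.424×10^5 × 0.4781² / (π² × 6.89×10^10) = 1.151×10^-7 m⁴
I_req = 1.151×10^5 mm⁴
Solid circle: I = πd⁴/64  ⇒  d = (64I/π)^(1/4) = (64×1.151×10^5/π)^(1/4) = 39.1 mm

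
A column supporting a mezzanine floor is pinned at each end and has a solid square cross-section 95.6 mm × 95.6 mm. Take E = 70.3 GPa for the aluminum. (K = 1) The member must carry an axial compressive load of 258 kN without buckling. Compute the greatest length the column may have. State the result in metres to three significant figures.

I = a⁴/12 = 95.6⁴/12 = 6.961×10^6 mm⁴
I = 6.961×10^-6 m⁴
At the buckling limit P_cr = P = 2.580×10^5 N
From P_cr = π²EI/(K·L)²:  L = (1/K)·√(π²EI/P_cr) = (1/1)·√(π²×7.03×10^10×6.961×10^-6/2.580×10^5)
L = 4.33 m

L_max ≈ 4.33 m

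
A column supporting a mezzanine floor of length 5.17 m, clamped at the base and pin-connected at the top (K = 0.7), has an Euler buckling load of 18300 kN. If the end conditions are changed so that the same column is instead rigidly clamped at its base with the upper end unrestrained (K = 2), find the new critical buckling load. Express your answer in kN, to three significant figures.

P_cr ∝ 1/K², so P_cr,new = P_cr,old × (K_old/K_new)² = 18300 × (0.7/2)²
= 18300 × 0.1225 = 2240 kN

P_cr ≈ 2240 kN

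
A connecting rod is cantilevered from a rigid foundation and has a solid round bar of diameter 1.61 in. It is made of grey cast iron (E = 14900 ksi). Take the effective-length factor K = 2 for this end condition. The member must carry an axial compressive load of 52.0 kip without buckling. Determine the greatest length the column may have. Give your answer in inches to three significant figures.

L_max ≈ 15.3 in

I = πd⁴/64 = π×1.61⁴/64 = 0.3298 in⁴
At the buckling limit P_cr = P = 5.200×10^4 lb
From P_cr = π²EI/(K·L)²:  L = (1/K)·√(π²EI/P_cr) = (1/2)·√(π²×1.49×10^7×0.3298/5.200×10^4)
L = 15.3 in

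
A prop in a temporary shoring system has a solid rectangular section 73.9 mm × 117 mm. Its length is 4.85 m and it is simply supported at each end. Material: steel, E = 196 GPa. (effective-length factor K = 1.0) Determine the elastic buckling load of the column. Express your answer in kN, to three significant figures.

Buckling occurs about the weak axis: I_min = h·b³/12 with b = 73.9 mm (the shorter side).
I_min = 117×73.9³/12 = 3.935×10^6 mm⁴
I = 3.935×10^6 mm⁴ = 3.935×10^-6 m⁴
Effective length L_e = K·L = 1 × 4.85 = 4.850 m
P_cr = π²EI / L_e² = π² × 196×10⁹ × 3.935×10^-6 / 4.850² = 3.236×10^5 N

P_cr ≈ 324 kN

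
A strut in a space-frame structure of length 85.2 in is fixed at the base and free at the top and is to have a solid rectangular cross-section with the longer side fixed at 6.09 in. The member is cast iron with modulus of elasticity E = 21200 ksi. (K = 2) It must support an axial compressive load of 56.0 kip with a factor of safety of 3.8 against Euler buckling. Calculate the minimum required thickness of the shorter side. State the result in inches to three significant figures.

Required P_cr = n·P = 3.8 × 56.0 = 212.8 kip
L_e = K·L = 2 × 85.2 = 170.4 in
Required I = P_cr·L_e²/(π²E) = 2.128×10^5 × 170.4² / (π² × 2.12×10^7) = 29.53 in⁴
Rectangle, weak axis: I_min = h·b³/12 with h = 6.09 in fixed  ⇒  b = (12I/h)^(1/3) = 3.88 in

b ≈ 3.88 in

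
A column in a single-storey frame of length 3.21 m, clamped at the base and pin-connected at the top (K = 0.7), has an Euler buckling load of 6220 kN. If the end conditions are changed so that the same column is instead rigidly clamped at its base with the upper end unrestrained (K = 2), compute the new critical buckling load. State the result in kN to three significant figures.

P_cr ∝ 1/K², so P_cr,new = P_cr,old × (K_old/K_new)² = 6220 × (0.7/2)²
= 6220 × 0.1225 = 762 kN

P_cr ≈ 762 kN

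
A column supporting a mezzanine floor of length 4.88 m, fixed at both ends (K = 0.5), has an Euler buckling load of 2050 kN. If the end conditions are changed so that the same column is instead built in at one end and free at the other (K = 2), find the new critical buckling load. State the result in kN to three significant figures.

P_cr ≈ 128 kN

P_cr ∝ 1/K², so P_cr,new = P_cr,old × (K_old/K_new)² = 2050 × (0.5/2)²
= 2050 × 0.06250 = 128 kN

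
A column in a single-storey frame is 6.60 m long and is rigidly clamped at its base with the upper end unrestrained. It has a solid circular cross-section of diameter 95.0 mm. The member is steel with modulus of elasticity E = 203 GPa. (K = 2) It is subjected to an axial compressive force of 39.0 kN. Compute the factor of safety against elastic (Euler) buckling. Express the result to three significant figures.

n ≈ 1.18

I = πd⁴/64 = π×95.0⁴/64 = 3.998×10^6 mm⁴
I = 3.998×10^6 mm⁴ = 3.998×10^-6 m⁴
Effective length L_e = K·L = 2 × 6.60 = 13.20 m
P_cr = π²EI / L_e² = π² × 203×10⁹ × 3.998×10^-6 / 13.20² = 4.597×10^4 N
Factor of safety n = P_cr / P = 45.974 / 39.0 = 1.18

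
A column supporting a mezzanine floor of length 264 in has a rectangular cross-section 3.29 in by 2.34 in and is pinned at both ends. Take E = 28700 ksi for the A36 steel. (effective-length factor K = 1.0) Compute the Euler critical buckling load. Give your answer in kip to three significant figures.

Buckling occurs about the weak axis: I_min = h·b³/12 with b = 2.34 in (the shorter side).
I_min = 3.29×2.34³/12 = 3.513 in⁴
Effective length L_e = K·L = 1 × 264 = 264.0 in
P_cr = π²EI / L_e² = π² × 28700×10³ × 3.513 / 264.0² = 1.428×10^4 lb

P_cr ≈ 14.3 kip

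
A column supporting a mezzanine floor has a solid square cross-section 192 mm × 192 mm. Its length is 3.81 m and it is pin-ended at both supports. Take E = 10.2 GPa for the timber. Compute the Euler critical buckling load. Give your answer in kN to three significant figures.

P_cr ≈ 785 kN

I = a⁴/12 = 192⁴/12 = 1.132×10^8 mm⁴
I = 1.132×10^8 mm⁴ = 1.132×10^-4 m⁴
Effective length L_e = K·L = 1 × 3.81 = 3.810 m
P_cr = π²EI / L_e² = π² × 10.2×10⁹ × 1.132×10^-4 / 3.810² = 7.854×10^5 N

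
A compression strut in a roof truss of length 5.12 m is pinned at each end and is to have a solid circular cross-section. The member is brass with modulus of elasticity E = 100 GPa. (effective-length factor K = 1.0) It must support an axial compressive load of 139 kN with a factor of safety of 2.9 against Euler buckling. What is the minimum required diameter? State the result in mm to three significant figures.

Required P_cr = n·P = 2.9 × 139 = 403.1 kN
L_e = K·L = 1 × 5.12 = 5.120 m
Required I = P_cr·L_e²/(π²E) = 4.031×10^5 × 5.120² / (π² × 1.00×10^11) = 1.071×10^-5 m⁴
I_req = 1.071×10^7 mm⁴
Solid circle: I = πd⁴/64  ⇒  d = (64I/π)^(1/4) = (64×1.071×10^7/π)^(1/4) = 122 mm

d ≈ 122 mm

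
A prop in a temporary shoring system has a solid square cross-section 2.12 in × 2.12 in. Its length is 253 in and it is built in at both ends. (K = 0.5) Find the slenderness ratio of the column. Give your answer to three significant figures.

I = a⁴/12 = 2.12⁴/12 = 1.683 in⁴
A = 4.494 in²;  r_min = √(I/A) = √(1.683/4.494) = 0.6120 in
L_e = K·L = 0.5 × 253 = 126.5 in
λ = L_e / r_min = 126.50 / 0.6120 = 207

λ ≈ 207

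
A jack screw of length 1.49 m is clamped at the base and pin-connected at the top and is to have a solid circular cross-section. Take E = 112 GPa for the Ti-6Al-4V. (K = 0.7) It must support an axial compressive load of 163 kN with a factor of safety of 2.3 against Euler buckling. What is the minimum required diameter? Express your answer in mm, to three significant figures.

d ≈ 52.4 mm

Required P_cr = n·P = 2.3 × 163 = 374.9 kN
L_e = K·L = 0.7 × 1.49 = 1.043 m
Required I = P_cr·L_e²/(π²E) = 3.749×10^5 × 1.043² / (π² × 1.12×10^11) = 3.689×10^-7 m⁴
I_req = 3.689×10^5 mm⁴
Solid circle: I = πd⁴/64  ⇒  d = (64I/π)^(1/4) = (64×3.689×10^5/π)^(1/4) = 52.4 mm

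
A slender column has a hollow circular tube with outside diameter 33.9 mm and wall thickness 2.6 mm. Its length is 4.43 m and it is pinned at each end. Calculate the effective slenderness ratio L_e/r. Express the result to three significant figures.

λ ≈ 399

Inner diameter d_i = 33.9 − 2×2.6 = 28.70 mm
I = π(d_o⁴ − d_i⁴)/64 = π(33.9⁴ − 28.70⁴)/64 = 3.152×10^4 mm⁴
A = 255.7 mm²;  r_min = √(I/A) = √(3.152×10^4/255.7) = 11.10 mm
L_e = K·L = 1 × 4.43 m = 4.430 m = 4430.0 mm
λ = L_e / r_min = 4430.0 / 11.10 = 399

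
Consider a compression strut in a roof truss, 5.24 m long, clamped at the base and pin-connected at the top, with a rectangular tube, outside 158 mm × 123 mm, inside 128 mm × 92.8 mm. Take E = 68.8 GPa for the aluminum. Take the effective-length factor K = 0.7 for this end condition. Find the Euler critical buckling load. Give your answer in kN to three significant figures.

Weak-axis I_min = (h_o·b_o³ − h_i·b_i³)/12 with b_o = 123, b_i = 92.80 mm (shorter outer/inner sides).
I_min = (158×123³ − 128.0×92.80³)/12 = 1.598×10^7 mm⁴
I = 1.598×10^7 mm⁴ = 1.598×10^-5 m⁴
Effective length L_e = K·L = 0.7 × 5.24 = 3.668 m
P_cr = π²EI / L_e² = π² × 68.8×10⁹ × 1.598×10^-5 / 3.668² = 8.063×10^5 N

P_cr ≈ 806 kN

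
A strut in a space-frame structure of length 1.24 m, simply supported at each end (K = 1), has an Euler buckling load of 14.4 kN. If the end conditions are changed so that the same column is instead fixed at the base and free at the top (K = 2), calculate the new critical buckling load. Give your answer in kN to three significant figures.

P_cr ≈ 3.60 kN

P_cr ∝ 1/K², so P_cr,new = P_cr,old × (K_old/K_new)² = 14.4 × (1/2)²
= 14.4 × 0.2500 = 3.60 kN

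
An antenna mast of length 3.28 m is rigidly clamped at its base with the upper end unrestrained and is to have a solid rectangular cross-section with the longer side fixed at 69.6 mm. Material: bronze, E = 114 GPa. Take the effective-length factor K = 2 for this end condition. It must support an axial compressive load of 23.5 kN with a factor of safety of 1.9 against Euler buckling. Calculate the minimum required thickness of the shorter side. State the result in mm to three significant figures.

Required P_cr = n·P = 1.9 × 23.5 = 44.65 kN
L_e = K·L = 2 × 3.28 = 6.560 m
Required I = P_cr·L_e²/(π²E) = 4.465×10^4 × 6.560² / (π² × 1.14×10^11) = 1.708×10^-6 m⁴
I_req = 1.708×10^6 mm⁴
Rectangle, weak axis: I_min = h·b³/12 with h = 69.6 mm fixed  ⇒  b = (12I/h)^(1/3) = 66.5 mm

b ≈ 66.5 mm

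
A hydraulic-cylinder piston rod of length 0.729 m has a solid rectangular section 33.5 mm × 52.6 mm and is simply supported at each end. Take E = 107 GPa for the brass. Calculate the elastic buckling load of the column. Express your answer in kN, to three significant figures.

P_cr ≈ 327 kN

Buckling occurs about the weak axis: I_min = h·b³/12 with b = 33.5 mm (the shorter side).
I_min = 52.6×33.5³/12 = 1.648×10^5 mm⁴
I = 1.648×10^5 mm⁴ = 1.648×10^-7 m⁴
Effective length L_e = K·L = 1 × 0.729 = 0.7290 m
P_cr = π²EI / L_e² = π² × 107×10⁹ × 1.648×10^-7 / 0.7290² = 3.275×10^5 N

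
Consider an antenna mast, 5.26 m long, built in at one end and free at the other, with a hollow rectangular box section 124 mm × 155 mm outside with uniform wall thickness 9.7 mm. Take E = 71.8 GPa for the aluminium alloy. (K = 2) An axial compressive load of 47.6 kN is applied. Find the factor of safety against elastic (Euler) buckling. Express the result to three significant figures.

Inner dimensions: h_i = 155 − 2×9.7 = 135.6 mm, b_i = 124 − 2×9.7 = 104.6 mm
Weak-axis I_min = (h_o·b_o³ − h_i·b_i³)/12 with b_o = 124, b_i = 104.6 mm (shorter outer/inner sides).
I_min = (155×124³ − 135.6×104.6³)/12 = 1.169×10^7 mm⁴
I = 1.169×10^7 mm⁴ = 1.169×10^-5 m⁴
Effective length L_e = K·L = 2 × 5.26 = 10.52 m
P_cr = π²EI / L_e² = π² × 71.8×10⁹ × 1.169×10^-5 / 10.52² = 7.488×10^4 N
Factor of safety n = P_cr / P = 74.885 / 47.6 = 1.57

n ≈ 1.57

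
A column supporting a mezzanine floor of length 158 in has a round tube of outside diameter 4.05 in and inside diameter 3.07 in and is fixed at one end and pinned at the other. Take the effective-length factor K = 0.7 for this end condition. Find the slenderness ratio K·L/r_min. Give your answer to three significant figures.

λ ≈ 87.1

d_o = 4.05 in, d_i = 3.07 in
I = π(d_o⁴ − d_i⁴)/64 = π(4.05⁴ − 3.070⁴)/64 = 8.846 in⁴
A = 5.480 in²;  r_min = √(I/A) = √(8.846/5.480) = 1.271 in
L_e = K·L = 0.7 × 158 = 110.6 in
λ = L_e / r_min = 110.60 / 1.271 = 87.1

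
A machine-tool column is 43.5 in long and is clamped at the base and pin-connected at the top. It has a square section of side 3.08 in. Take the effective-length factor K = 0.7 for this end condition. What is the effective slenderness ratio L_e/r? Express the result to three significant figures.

λ ≈ 34.2

I = a⁴/12 = 3.08⁴/12 = 7.499 in⁴
A = 9.486 in²;  r_min = √(I/A) = √(7.499/9.486) = 0.8891 in
L_e = K·L = 0.7 × 43.5 = 30.45 in
λ = L_e / r_min = 30.450 / 0.8891 = 34.2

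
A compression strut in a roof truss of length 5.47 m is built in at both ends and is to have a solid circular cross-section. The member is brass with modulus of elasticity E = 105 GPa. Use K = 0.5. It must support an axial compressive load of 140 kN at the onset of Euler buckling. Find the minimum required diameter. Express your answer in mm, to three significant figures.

d ≈ 67.4 mm

L_e = K·L = 0.5 × 5.47 = 2.735 m
Required I = P_cr·L_e²/(π²E) = 1.400×10^5 × 2.735² / (π² × 1.05×10^11) = 1.011×10^-6 m⁴
I_req = 1.011×10^6 mm⁴
Solid circle: I = πd⁴/64  ⇒  d = (64I/π)^(1/4) = (64×1.011×10^6/π)^(1/4) = 67.4 mm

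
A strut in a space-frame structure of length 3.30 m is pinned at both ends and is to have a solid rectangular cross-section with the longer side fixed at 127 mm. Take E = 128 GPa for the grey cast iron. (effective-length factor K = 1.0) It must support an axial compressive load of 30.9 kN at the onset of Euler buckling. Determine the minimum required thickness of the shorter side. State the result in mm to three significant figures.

L_e = K·L = 1 × 3.30 = 3.300 m
Required I = P_cr·L_e²/(π²E) = 3.090×10^4 × 3.300² / (π² × 1.28×10^11) = 2.664×10^-7 m⁴
I_req = 2.664×10^5 mm⁴
Rectangle, weak axis: I_min = h·b³/12 with h = 127 mm fixed  ⇒  b = (12I/h)^(1/3) = 29.3 mm

b ≈ 29.3 mm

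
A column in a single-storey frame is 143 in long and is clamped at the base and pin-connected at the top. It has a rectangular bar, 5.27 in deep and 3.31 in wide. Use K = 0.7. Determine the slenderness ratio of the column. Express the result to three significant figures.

λ ≈ 105

For a rectangle r_min = b/√12 = 3.31/√12 = 0.9555 in
L_e = K·L = 0.7 × 143 = 100.1 in
λ = L_e / r_min = 100.10 / 0.9555 = 105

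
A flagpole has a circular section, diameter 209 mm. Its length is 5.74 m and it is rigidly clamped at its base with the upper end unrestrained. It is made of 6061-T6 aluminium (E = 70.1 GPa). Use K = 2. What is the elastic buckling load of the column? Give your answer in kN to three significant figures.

P_cr ≈ 492 kN

I = πd⁴/64 = π×209⁴/64 = 9.366×10^7 mm⁴
I = 9.366×10^7 mm⁴ = 9.366×10^-5 m⁴
Effective length L_e = K·L = 2 × 5.74 = 11.48 m
P_cr = π²EI / L_e² = π² × 70.1×10⁹ × 9.366×10^-5 / 11.48² = 4.917×10^5 N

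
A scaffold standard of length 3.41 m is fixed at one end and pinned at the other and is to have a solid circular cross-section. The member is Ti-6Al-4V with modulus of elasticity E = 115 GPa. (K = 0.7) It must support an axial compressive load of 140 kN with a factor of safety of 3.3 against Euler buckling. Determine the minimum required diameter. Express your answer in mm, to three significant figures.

Required P_cr = n·P = 3.3 × 140 = 462.0 kN
L_e = K·L = 0.7 × 3.41 = 2.387 m
Required I = P_cr·L_e²/(π²E) = 4.620×10^5 × 2.387² / (π² × 1.15×10^11) = 2.319×10^-6 m⁴
I_req = 2.319×10^6 mm⁴
Solid circle: I = πd⁴/64  ⇒  d = (64I/π)^(1/4) = (64×2.319×10^6/π)^(1/4) = 82.9 mm

d ≈ 82.9 mm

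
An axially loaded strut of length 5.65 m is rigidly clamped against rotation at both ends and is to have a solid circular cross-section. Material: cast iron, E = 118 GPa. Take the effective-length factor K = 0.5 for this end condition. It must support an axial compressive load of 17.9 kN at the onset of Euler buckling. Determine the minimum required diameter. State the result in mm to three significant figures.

d ≈ 39.8 mm

L_e = K·L = 0.5 × 5.65 = 2.825 m
Required I = P_cr·L_e²/(π²E) = 1.790×10^4 × 2.825² / (π² × 1.18×10^11) = 1.227×10^-7 m⁴
I_req = 1.227×10^5 mm⁴
Solid circle: I = πd⁴/64  ⇒  d = (64I/π)^(1/4) = (64×1.227×10^5/π)^(1/4) = 39.8 mm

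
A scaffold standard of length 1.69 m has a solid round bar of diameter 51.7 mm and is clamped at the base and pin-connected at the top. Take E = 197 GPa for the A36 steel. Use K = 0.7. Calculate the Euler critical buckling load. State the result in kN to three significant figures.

P_cr ≈ 487 kN

I = πd⁴/64 = π×51.7⁴/64 = 3.507×10^5 mm⁴
I = 3.507×10^5 mm⁴ = 3.507×10^-7 m⁴
Effective length L_e = K·L = 0.7 × 1.69 = 1.183 m
P_cr = π²EI / L_e² = π² × 197×10⁹ × 3.507×10^-7 / 1.183² = 4.872×10^5 N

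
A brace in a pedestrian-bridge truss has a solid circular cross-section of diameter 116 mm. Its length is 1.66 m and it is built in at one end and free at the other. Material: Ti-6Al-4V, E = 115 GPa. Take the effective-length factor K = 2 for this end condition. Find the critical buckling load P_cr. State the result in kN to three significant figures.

I = πd⁴/64 = π×116⁴/64 = 8.888×10^6 mm⁴
I = 8.888×10^6 mm⁴ = 8.888×10^-6 m⁴
Effective length L_e = K·L = 2 × 1.66 = 3.320 m
P_cr = π²EI / L_e² = π² × 115×10⁹ × 8.888×10^-6 / 3.320² = 9.152×10^5 N

P_cr ≈ 915 kN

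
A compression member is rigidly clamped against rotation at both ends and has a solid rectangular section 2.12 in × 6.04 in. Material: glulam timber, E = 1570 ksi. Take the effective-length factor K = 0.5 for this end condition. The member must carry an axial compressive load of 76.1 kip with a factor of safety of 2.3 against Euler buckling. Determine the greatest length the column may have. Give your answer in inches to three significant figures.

Buckling occurs about the weak axis: I_min = h·b³/12 with b = 2.12 in (the shorter side).
I_min = 6.04×2.12³/12 = 4.796 in⁴
Required critical load P_cr = n·P = 2.3 × 76.1 = 175.0 kip = 1.750×10^5 lb
From P_cr = π²EI/(K·L)²:  L = (1/K)·√(π²EI/P_cr) = (1/0.5)·√(π²×1.57×10^6×4.796/1.750×10^5)
L = 41.2 in

L_max ≈ 41.2 in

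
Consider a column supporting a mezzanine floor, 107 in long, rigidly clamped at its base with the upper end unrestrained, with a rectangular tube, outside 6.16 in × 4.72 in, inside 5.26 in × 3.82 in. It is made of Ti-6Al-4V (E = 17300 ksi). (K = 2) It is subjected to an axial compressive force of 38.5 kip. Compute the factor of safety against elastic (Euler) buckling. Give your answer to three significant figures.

Weak-axis I_min = (h_o·b_o³ − h_i·b_i³)/12 with b_o = 4.72, b_i = 3.820 in (shorter outer/inner sides).
I_min = (6.16×4.72³ − 5.260×3.820³)/12 = 29.55 in⁴
Effective length L_e = K·L = 2 × 107 = 214.0 in
P_cr = π²EI / L_e² = π² × 17300×10³ × 29.55 / 214.0² = 1.102×10^5 lb
Factor of safety n = P_cr / P = 110.15 / 38.5 = 2.86

n ≈ 2.86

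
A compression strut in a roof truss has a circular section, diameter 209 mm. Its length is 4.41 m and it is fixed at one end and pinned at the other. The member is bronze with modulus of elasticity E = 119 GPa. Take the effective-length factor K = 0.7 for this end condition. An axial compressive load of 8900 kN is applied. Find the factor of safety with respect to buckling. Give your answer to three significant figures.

n ≈ 1.30

I = πd⁴/64 = π×209⁴/64 = 9.366×10^7 mm⁴
I = 9.366×10^7 mm⁴ = 9.366×10^-5 m⁴
Effective length L_e = K·L = 0.7 × 4.41 = 3.087 m
P_cr = π²EI / L_e² = π² × 119×10⁹ × 9.366×10^-5 / 3.087² = 1.154×10^7 N
Factor of safety n = P_cr / P = 11543 / 8900 = 1.30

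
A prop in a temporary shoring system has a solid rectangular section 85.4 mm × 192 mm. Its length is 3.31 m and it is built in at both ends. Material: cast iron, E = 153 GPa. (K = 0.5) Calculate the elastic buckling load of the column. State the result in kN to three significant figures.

P_cr ≈ 5490 kN

Buckling occurs about the weak axis: I_min = h·b³/12 with b = 85.4 mm (the shorter side).
I_min = 192×85.4³/12 = 9.965×10^6 mm⁴
I = 9.965×10^6 mm⁴ = 9.965×10^-6 m⁴
Effective length L_e = K·L = 0.5 × 3.31 = 1.655 m
P_cr = π²EI / L_e² = π² × 153×10⁹ × 9.965×10^-6 / 1.655² = 5.494×10^6 N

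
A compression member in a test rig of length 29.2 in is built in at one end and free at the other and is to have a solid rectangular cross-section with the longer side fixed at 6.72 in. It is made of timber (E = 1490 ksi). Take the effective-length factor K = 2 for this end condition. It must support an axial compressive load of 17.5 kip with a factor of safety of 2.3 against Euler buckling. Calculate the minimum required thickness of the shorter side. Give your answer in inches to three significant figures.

Required P_cr = n·P = 2.3 × 17.5 = 40.25 kip
L_e = K·L = 2 × 29.2 = 58.40 in
Required I = P_cr·L_e²/(π²E) = 4.025×10^4 × 58.40² / (π² × 1.49×10^6) = 9.335 in⁴
Rectangle, weak axis: I_min = h·b³/12 with h = 6.72 in fixed  ⇒  b = (12I/h)^(1/3) = 2.55 in

b ≈ 2.55 in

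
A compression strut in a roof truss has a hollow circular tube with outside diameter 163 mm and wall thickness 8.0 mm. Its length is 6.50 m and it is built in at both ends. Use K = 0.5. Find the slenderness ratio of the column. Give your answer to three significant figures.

Inner diameter d_i = 163 − 2×8.0 = 147.0 mm
I = π(d_o⁴ − d_i⁴)/64 = π(163⁴ − 147.0⁴)/64 = 1.173×10^7 mm⁴
A = 3.896×10^3 mm²;  r_min = √(I/A) = √(1.173×10^7/3.896×10^3) = 54.87 mm
L_e = K·L = 0.5 × 6.50 m = 3.250 m = 3250.0 mm
λ = L_e / r_min = 3250.0 / 54.87 = 59.2

λ ≈ 59.2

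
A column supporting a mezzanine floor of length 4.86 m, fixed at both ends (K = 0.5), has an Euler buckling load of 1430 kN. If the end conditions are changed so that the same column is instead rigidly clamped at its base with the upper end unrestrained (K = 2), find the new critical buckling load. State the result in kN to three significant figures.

P_cr ∝ 1/K², so P_cr,new = P_cr,old × (K_old/K_new)² = 1430 × (0.5/2)²
= 1430 × 0.06250 = 89.4 kN

P_cr ≈ 89.4 kN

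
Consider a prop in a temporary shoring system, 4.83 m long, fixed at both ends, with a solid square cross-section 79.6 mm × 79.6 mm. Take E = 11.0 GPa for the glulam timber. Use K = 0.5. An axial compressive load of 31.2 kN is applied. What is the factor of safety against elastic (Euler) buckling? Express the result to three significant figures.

I = a⁴/12 = 79.6⁴/12 = 3.346×10^6 mm⁴
I = 3.346×10^6 mm⁴ = 3.346×10^-6 m⁴
Effective length L_e = K·L = 0.5 × 4.83 = 2.415 m
P_cr = π²EI / L_e² = π² × 11.0×10⁹ × 3.346×10^-6 / 2.415² = 6.228×10^4 N
Factor of safety n = P_cr / P = 62.277 / 31.2 = 2.00

n ≈ 2.00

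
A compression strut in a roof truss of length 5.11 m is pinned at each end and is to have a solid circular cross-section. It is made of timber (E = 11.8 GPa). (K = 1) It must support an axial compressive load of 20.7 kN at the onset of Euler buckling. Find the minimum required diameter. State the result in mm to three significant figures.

d ≈ 98.6 mm

L_e = K·L = 1 × 5.11 = 5.110 m
Required I = P_cr·L_e²/(π²E) = 2.070×10^4 × 5.110² / (π² × 1.18×10^10) = 4.641×10^-6 m⁴
I_req = 4.641×10^6 mm⁴
Solid circle: I = πd⁴/64  ⇒  d = (64I/π)^(1/4) = (64×4.641×10^6/π)^(1/4) = 98.6 mm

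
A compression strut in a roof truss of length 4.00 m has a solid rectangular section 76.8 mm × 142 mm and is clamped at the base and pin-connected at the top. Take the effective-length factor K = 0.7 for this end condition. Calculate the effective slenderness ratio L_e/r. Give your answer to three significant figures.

Buckling occurs about the weak axis: I_min = h·b³/12 with b = 76.8 mm (the shorter side).
I_min = 142×76.8³/12 = 5.360×10^6 mm⁴
A = 1.091×10^4 mm²;  r_min = √(I/A) = √(5.360×10^6/1.091×10^4) = 22.17 mm
L_e = K·L = 0.7 × 4.00 m = 2.800 m = 2800.0 mm
λ = L_e / r_min = 2800.0 / 22.17 = 126

λ ≈ 126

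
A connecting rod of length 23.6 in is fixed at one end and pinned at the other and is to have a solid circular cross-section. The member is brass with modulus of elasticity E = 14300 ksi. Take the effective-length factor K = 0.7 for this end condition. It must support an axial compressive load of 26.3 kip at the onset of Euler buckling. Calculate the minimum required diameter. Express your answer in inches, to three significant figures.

L_e = K·L = 0.7 × 23.6 = 16.52 in
Required I = P_cr·L_e²/(π²E) = 2.630×10^4 × 16.52² / (π² × 1.43×10^7) = 5.086×10^-2 in⁴
Solid circle: I = πd⁴/64  ⇒  d = (64I/π)^(1/4) = (64×5.086×10^-2/π)^(1/4) = 1.01 in

d ≈ 1.01 in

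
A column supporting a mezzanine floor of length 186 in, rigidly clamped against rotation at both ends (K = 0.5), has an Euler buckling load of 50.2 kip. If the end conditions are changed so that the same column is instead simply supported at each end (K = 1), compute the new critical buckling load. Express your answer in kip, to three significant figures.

P_cr ≈ 12.6 kip

P_cr ∝ 1/K², so P_cr,new = P_cr,old × (K_old/K_new)² = 50.2 × (0.5/1)²
= 50.2 × 0.2500 = 12.6 kip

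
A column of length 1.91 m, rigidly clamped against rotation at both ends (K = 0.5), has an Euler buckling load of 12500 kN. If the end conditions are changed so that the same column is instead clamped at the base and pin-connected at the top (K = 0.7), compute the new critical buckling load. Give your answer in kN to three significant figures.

P_cr ∝ 1/K², so P_cr,new = P_cr,old × (K_old/K_new)² = 12500 × (0.5/0.7)²
= 12500 × 0.5102 = 6380 kN

P_cr ≈ 6380 kN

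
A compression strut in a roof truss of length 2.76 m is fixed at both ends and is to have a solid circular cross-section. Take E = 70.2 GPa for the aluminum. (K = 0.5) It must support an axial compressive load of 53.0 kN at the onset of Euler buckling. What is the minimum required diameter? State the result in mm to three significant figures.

d ≈ 41.5 mm

L_e = K·L = 0.5 × 2.76 = 1.380 m
Required I = P_cr·L_e²/(π²E) = 5.300×10^4 × 1.380² / (π² × 7.02×10^10) = 1.457×10^-7 m⁴
I_req = 1.457×10^5 mm⁴
Solid circle: I = πd⁴/64  ⇒  d = (64I/π)^(1/4) = (64×1.457×10^5/π)^(1/4) = 41.5 mm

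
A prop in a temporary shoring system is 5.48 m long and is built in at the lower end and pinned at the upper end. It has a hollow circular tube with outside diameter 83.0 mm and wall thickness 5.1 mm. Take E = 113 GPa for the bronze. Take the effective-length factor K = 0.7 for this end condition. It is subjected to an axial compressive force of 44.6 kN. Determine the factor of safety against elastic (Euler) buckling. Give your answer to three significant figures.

n ≈ 1.62

Inner diameter d_i = 83.0 − 2×5.1 = 72.80 mm
I = π(d_o⁴ − d_i⁴)/64 = π(83.0⁴ − 72.80⁴)/64 = 9.508×10^5 mm⁴
I = 9.508×10^5 mm⁴ = 9.508×10^-7 m⁴
Effective length L_e = K·L = 0.7 × 5.48 = 3.836 m
P_cr = π²EI / L_e² = π² × 113×10⁹ × 9.508×10^-7 / 3.836² = 7.206×10^4 N
Factor of safety n = P_cr / P = 72.064 / 44.6 = 1.62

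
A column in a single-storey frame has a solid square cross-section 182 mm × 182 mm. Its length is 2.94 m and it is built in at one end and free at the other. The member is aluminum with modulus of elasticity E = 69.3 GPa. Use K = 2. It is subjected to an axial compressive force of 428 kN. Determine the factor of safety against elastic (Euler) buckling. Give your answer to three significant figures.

I = a⁴/12 = 182⁴/12 = 9.143×10^7 mm⁴
I = 9.143×10^7 mm⁴ = 9.143×10^-5 m⁴
Effective length L_e = K·L = 2 × 2.94 = 5.880 m
P_cr = π²EI / L_e² = π² × 69.3×10⁹ × 9.143×10^-5 / 5.880² = 1.809×10^6 N
Factor of safety n = P_cr / P = 1808.8 / 428 = 4.23

n ≈ 4.23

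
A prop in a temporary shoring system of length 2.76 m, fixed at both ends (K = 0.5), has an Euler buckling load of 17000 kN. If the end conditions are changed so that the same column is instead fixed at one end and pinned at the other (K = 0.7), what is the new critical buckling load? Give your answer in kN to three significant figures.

P_cr ≈ 8670 kN

P_cr ∝ 1/K², so P_cr,new = P_cr,old × (K_old/K_new)² = 17000 × (0.5/0.7)²
= 17000 × 0.5102 = 8670 kN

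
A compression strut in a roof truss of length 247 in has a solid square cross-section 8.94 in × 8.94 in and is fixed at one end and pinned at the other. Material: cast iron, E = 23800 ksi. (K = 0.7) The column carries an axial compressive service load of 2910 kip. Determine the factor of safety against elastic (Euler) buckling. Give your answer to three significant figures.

I = a⁴/12 = 8.94⁴/12 = 532.3 in⁴
Effective length L_e = K·L = 0.7 × 247 = 172.9 in
P_cr = π²EI / L_e² = π² × 23800×10³ × 532.3 / 172.9² = 4.183×10^6 lb
Factor of safety n = P_cr / P = 4182.7 / 2910 = 1.44

n ≈ 1.44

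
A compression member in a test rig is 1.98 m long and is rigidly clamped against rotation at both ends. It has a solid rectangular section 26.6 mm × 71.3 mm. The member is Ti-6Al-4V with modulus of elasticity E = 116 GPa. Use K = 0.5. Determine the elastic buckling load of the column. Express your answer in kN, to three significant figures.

Buckling occurs about the weak axis: I_min = h·b³/12 with b = 26.6 mm (the shorter side).
I_min = 71.3×26.6³/12 = 1.118×10^5 mm⁴
I = 1.118×10^5 mm⁴ = 1.118×10^-7 m⁴
Effective length L_e = K·L = 0.5 × 1.98 = 0.9900 m
P_cr = π²EI / L_e² = π² × 116×10⁹ × 1.118×10^-7 / 0.9900² = 1.306×10^5 N

P_cr ≈ 131 kN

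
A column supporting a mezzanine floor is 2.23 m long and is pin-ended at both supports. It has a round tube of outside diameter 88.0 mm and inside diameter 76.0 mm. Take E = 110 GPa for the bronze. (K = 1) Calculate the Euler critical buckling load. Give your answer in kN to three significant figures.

d_o = 88.0 mm, d_i = 76.0 mm
I = π(d_o⁴ − d_i⁴)/64 = π(88.0⁴ − 76.00⁴)/64 = 1.306×10^6 mm⁴
I = 1.306×10^6 mm⁴ = 1.306×10^-6 m⁴
Effective length L_e = K·L = 1 × 2.23 = 2.230 m
P_cr = π²EI / L_e² = π² × 110×10⁹ × 1.306×10^-6 / 2.230² = 2.851×10^5 N

P_cr ≈ 285 kN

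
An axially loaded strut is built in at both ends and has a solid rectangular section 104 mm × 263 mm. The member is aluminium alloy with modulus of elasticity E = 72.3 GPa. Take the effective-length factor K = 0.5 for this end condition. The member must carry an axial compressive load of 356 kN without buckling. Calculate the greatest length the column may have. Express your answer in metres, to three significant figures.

L_max ≈ 14.1 m

Buckling occurs about the weak axis: I_min = h·b³/12 with b = 104 mm (the shorter side).
I_min = 263×104³/12 = 2.465×10^7 mm⁴
I = 2.465×10^-5 m⁴
At the buckling limit P_cr = P = 3.560×10^5 N
From P_cr = π²EI/(K·L)²:  L = (1/K)·√(π²EI/P_cr) = (1/0.5)·√(π²×7.23×10^10×2.465×10^-5/3.560×10^5)
L = 14.1 m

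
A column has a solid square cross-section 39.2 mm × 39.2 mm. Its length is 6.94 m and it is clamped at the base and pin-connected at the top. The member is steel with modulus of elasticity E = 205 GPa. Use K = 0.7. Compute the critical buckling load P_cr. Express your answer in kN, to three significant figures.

P_cr ≈ 16.9 kN

I = a⁴/12 = 39.2⁴/12 = 1.968×10^5 mm⁴
I = 1.968×10^5 mm⁴ = 1.968×10^-7 m⁴
Effective length L_e = K·L = 0.7 × 6.94 = 4.858 m
P_cr = π²EI / L_e² = π² × 205×10⁹ × 1.968×10^-7 / 4.858² = 1.687×10^4 N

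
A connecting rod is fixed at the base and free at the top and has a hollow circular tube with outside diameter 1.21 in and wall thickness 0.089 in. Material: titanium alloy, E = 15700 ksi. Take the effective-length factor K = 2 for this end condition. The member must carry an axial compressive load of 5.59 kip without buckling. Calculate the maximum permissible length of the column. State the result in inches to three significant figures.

L_max ≈ 18.5 in

Inner diameter d_i = 1.21 − 2×0.089 = 1.032 in
I = π(d_o⁴ − d_i⁴)/64 = π(1.21⁴ − 1.032⁴)/64 = 4.954×10^-2 in⁴
At the buckling limit P_cr = P = 5.590×10^3 lb
From P_cr = π²EI/(K·L)²:  L = (1/K)·√(π²EI/P_cr) = (1/2)·√(π²×1.57×10^7×4.954×10^-2/5.590×10^3)
L = 18.5 in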